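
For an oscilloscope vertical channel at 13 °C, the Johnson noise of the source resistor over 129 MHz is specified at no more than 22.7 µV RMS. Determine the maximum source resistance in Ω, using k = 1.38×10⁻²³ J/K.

T = 13 °C + 273.15 = 286.15 K
Johnson–Nyquist: V_n = √(4kTRB) ⇒ R = V_n² / (4kTB)
4kTB = 4 × 1.38×10⁻²³ × 286.15 × 1.29×10⁸ = 2.04×10⁻¹²
R = (2.27×10⁻⁵)² / 2.04×10⁻¹² = 2.53×10² Ω = 253 Ω

253 Ω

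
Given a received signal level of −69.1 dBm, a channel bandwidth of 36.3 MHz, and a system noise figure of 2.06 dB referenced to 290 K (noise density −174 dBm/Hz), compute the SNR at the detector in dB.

Noise floor: N = −174 + 10 log₁₀(B) + NF
10 log₁₀(3.63×10⁷) = 75.6 dB
N = −174 + 75.6 + 2.06 = −96.34 dBm
SNR = P_sig − N = −69.1 − (−96.34) = 27.24 dB → 27.2 dB

27.2 dB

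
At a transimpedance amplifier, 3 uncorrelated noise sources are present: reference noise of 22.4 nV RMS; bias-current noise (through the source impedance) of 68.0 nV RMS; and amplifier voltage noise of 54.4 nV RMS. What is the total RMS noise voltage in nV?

89.9 nV

Uncorrelated sources add in power (mean-square): V_tot = √(ΣV_i²)
V_tot = √[(2.24×10⁻⁸)² + (6.80×10⁻⁸)² + (5.44×10⁻⁸)²] = 8.99×10⁻⁸ V = 89.9 nV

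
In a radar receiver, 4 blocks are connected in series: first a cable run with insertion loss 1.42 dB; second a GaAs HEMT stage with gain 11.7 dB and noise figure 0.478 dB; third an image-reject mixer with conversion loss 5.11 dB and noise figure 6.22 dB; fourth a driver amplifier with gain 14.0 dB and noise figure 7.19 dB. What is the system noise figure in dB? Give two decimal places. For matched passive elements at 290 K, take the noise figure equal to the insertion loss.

4.96 dB

Convert to linear (a loss of L dB is a gain of −L dB): F_i = 10^(NF_i/10), G_i = 10^(G_i,dB/10)
  Stage 1: F_1 = 10^(1.42/10) = 1.387, G_1 = 10^(−1.42/10) = 0.7211
  Stage 2: F_2 = 10^(0.478/10) = 1.116, G_2 = 10^(11.7/10) = 14.79
  Stage 3: F_3 = 10^(6.22/10) = 4.188, G_3 = 10^(−5.11/10) = 0.3083
  Stage 4: F_4 = 10^(7.19/10) = 5.236, G_4 = 10^(14.0/10) = 25.12
Friis cascade:
  F = 1.387 + (1.116 − 1)/0.7211 + (4.188 − 1)/10.67 + (5.236 − 1)/3.289 = 3.135
NF = 10 log₁₀(3.135) = 4.96 dB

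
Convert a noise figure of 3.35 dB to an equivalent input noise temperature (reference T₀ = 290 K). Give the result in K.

337 K

F = 10^(3.35/10) = 2.16272
T_e = (F − 1)·T₀ = (2.16272 − 1) × 290 = 337 K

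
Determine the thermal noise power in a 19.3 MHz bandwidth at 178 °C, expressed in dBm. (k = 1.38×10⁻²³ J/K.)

−99.2 dBm

T = 178 °C + 273.15 = 451.15 K
P_n = kTB = 1.38×10⁻²³ × 451.15 × 1.93×10⁷ = 1.20×10⁻¹³ W
In dBm: 10 log₁₀(1.20×10⁻¹³ / 10⁻³) = −99.2 dBm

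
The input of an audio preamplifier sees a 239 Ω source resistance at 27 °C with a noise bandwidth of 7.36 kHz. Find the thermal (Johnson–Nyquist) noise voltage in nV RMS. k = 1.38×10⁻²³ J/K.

T = 27 °C + 273.15 = 300.15 K
V_n = √(4kTRB)
4kTRB = 4 × 1.38×10⁻²³ × 300.15 × 2.39×10² × 7.36×10³ = 2.91×10⁻¹⁴ V²
V_n = √(2.91×10⁻¹⁴) = 1.71×10⁻⁷ V = 171 nV

171 nV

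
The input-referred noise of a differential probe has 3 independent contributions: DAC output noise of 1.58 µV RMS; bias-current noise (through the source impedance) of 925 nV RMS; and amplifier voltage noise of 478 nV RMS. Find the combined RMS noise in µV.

Uncorrelated sources add in power (mean-square): V_tot = √(ΣV_i²)
V_tot = √[(1.58×10⁻⁶)² + (9.25×10⁻⁷)² + (4.78×10⁻⁷)²] = 1.89×10⁻⁶ V = 1.89 µV

1.89 µV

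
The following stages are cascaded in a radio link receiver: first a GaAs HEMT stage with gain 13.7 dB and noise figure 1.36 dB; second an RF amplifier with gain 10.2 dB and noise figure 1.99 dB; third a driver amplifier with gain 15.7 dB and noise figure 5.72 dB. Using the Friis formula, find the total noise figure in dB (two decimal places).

Convert to linear (a loss of L dB is a gain of −L dB): F_i = 10^(NF_i/10), G_i = 10^(G_i,dB/10)
  Stage 1: F_1 = 10^(1.36/10) = 1.368, G_1 = 10^(13.7/10) = 23.44
  Stage 2: F_2 = 10^(1.99/10) = 1.581, G_2 = 10^(10.2/10) = 10.47
  Stage 3: F_3 = 10^(5.72/10) = 3.733, G_3 = 10^(15.7/10) = 37.15
Friis cascade:
  F = 1.368 + (1.581 − 1)/23.44 + (3.733 − 1)/245.5 = 1.404
NF = 10 log₁₀(1.404) = 1.47 dB

1.47 dB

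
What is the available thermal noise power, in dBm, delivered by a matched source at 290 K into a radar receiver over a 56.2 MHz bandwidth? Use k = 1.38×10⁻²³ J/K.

−96.5 dBm

P_n = kTB = 1.38×10⁻²³ × 290 × 5.62×10⁷ = 2.25×10⁻¹³ W
In dBm: 10 log₁₀(2.25×10⁻¹³ / 10⁻³) = −96.5 dBm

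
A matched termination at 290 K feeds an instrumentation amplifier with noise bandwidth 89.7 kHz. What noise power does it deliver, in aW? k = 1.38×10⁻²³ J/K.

P_n = kTB = 1.38×10⁻²³ × 290 × 8.97×10⁴ = 3.59×10⁻¹⁶ W = 359 aW

359 aW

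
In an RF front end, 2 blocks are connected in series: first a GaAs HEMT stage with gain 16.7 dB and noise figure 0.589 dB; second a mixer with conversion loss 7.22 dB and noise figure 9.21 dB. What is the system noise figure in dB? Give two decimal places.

1.15 dB

Convert to linear (a loss of L dB is a gain of −L dB): F_i = 10^(NF_i/10), G_i = 10^(G_i,dB/10)
  Stage 1: F_1 = 10^(0.589/10) = 1.145, G_1 = 10^(16.7/10) = 46.77
  Stage 2: F_2 = 10^(9.21/10) = 8.337, G_2 = 10^(−7.22/10) = 0.1897
Friis cascade:
  F = 1.145 + (8.337 − 1)/46.77 = 1.302
NF = 10 log₁₀(1.302) = 1.15 dB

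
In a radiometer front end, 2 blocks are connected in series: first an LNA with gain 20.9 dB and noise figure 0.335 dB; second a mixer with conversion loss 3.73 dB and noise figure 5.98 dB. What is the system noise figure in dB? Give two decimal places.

Convert to linear (a loss of L dB is a gain of −L dB): F_i = 10^(NF_i/10), G_i = 10^(G_i,dB/10)
  Stage 1: F_1 = 10^(0.335/10) = 1.080, G_1 = 10^(20.9/10) = 123.0
  Stage 2: F_2 = 10^(5.98/10) = 3.963, G_2 = 10^(−3.73/10) = 0.4236
Friis cascade:
  F = 1.080 + (3.963 − 1)/123.0 = 1.104
NF = 10 log₁₀(1.104) = 0.43 dB

0.43 dB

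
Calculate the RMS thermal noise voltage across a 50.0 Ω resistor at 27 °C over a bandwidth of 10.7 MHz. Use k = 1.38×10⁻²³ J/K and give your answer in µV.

T = 27 °C + 273.15 = 300.15 K
V_n = √(4kTRB)
4kTRB = 4 × 1.38×10⁻²³ × 300.15 × 5.00×10¹ × 1.07×10⁷ = 8.86×10⁻¹² V²
V_n = √(8.86×10⁻¹²) = 2.98×10⁻⁶ V = 2.98 µV

2.98 µV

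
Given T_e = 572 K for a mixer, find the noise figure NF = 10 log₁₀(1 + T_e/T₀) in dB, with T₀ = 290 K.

F = 1 + T_e/T₀ = 1 + 572/290 = 2.97241
NF = 10 log₁₀(2.97241) = 4.73 dB

4.73 dB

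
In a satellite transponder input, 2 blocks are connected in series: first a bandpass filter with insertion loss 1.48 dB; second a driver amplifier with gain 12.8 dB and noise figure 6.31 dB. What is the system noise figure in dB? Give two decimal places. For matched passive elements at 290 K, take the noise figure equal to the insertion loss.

7.79 dB

Convert to linear (a loss of L dB is a gain of −L dB): F_i = 10^(NF_i/10), G_i = 10^(G_i,dB/10)
  Stage 1: F_1 = 10^(1.48/10) = 1.406, G_1 = 10^(−1.48/10) = 0.7112
  Stage 2: F_2 = 10^(6.31/10) = 4.276, G_2 = 10^(12.8/10) = 19.05
Friis cascade:
  F = 1.406 + (4.276 − 1)/0.7112 = 6.012
NF = 10 log₁₀(6.012) = 7.79 dB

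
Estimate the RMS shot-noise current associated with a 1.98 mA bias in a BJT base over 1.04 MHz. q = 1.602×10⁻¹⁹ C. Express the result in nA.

I_n = √(2qI·B)
2qI·B = 2 × 1.602×10⁻¹⁹ × 1.98×10⁻³ × 1.04×10⁶ = 6.60×10⁻¹⁶ A²
I_n = √(6.60×10⁻¹⁶) = 2.57×10⁻⁸ A = 25.7 nA

25.7 nA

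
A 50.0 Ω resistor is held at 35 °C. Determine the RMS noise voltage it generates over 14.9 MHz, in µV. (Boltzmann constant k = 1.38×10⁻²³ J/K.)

T = 35 °C + 273.15 = 308.15 K
V_n = √(4kTRB)
4kTRB = 4 × 1.38×10⁻²³ × 308.15 × 5.00×10¹ × 1.49×10⁷ = 1.27×10⁻¹¹ V²
V_n = √(1.27×10⁻¹¹) = 3.56×10⁻⁶ V = 3.56 µV

3.56 µV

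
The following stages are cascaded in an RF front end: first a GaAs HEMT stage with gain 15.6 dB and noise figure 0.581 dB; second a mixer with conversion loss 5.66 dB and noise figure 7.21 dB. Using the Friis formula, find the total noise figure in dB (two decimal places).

1.01 dB

Convert to linear (a loss of L dB is a gain of −L dB): F_i = 10^(NF_i/10), G_i = 10^(G_i,dB/10)
  Stage 1: F_1 = 10^(0.581/10) = 1.143, G_1 = 10^(15.6/10) = 36.31
  Stage 2: F_2 = 10^(7.21/10) = 5.260, G_2 = 10^(−5.66/10) = 0.2716
Friis cascade:
  F = 1.143 + (5.260 − 1)/36.31 = 1.260
NF = 10 log₁₀(1.260) = 1.01 dB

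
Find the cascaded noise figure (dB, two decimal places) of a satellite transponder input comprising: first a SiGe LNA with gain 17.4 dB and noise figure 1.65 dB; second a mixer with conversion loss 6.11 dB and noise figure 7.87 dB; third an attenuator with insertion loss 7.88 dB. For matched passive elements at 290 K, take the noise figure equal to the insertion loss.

Convert to linear (a loss of L dB is a gain of −L dB): F_i = 10^(NF_i/10), G_i = 10^(G_i,dB/10)
  Stage 1: F_1 = 10^(1.65/10) = 1.462, G_1 = 10^(17.4/10) = 54.95
  Stage 2: F_2 = 10^(7.87/10) = 6.124, G_2 = 10^(−6.11/10) = 0.2449
  Stage 3: F_3 = 10^(7.88/10) = 6.138, G_3 = 10^(−7.88/10) = 0.1629
Friis cascade:
  F = 1.462 + (6.124 − 1)/54.95 + (6.138 − 1)/13.46 = 1.937
NF = 10 log₁₀(1.937) = 2.87 dB

2.87 dB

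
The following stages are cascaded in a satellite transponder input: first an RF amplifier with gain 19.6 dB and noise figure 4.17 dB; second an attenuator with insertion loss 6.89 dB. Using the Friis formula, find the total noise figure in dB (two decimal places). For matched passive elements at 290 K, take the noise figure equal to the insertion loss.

Convert to linear (a loss of L dB is a gain of −L dB): F_i = 10^(NF_i/10), G_i = 10^(G_i,dB/10)
  Stage 1: F_1 = 10^(4.17/10) = 2.612, G_1 = 10^(19.6/10) = 91.20
  Stage 2: F_2 = 10^(6.89/10) = 4.887, G_2 = 10^(−6.89/10) = 0.2046
Friis cascade:
  F = 2.612 + (4.887 − 1)/91.20 = 2.655
NF = 10 log₁₀(2.655) = 4.24 dB

4.24 dB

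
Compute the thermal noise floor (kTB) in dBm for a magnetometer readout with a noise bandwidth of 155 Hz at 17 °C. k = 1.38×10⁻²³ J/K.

T = 17 °C + 273.15 = 290.15 K
P_n = kTB = 1.38×10⁻²³ × 290.15 × 1.55×10² = 6.21×10⁻¹⁹ W
In dBm: 10 log₁₀(6.21×10⁻¹⁹ / 10⁻³) = −152.1 dBm

−152.1 dBm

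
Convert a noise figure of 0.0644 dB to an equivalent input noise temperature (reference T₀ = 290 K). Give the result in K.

F = 10^(0.0644/10) = 1.01494
T_e = (F − 1)·T₀ = (1.01494 − 1) × 290 = 4.33 K

4.33 K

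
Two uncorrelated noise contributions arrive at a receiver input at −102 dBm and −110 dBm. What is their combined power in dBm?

Convert to linear, add, convert back:
P₁ = 6.31×10⁻¹⁴ W, P₂ = 1.00×10⁻¹⁴ W
P_tot = 7.31×10⁻¹⁴ W → 10 log₁₀(P_tot / 10⁻³) = −101.4 dBm

−101.4 dBm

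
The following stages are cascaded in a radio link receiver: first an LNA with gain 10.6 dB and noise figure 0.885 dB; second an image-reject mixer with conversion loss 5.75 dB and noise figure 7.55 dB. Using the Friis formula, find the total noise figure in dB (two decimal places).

2.13 dB

Convert to linear (a loss of L dB is a gain of −L dB): F_i = 10^(NF_i/10), G_i = 10^(G_i,dB/10)
  Stage 1: F_1 = 10^(0.885/10) = 1.226, G_1 = 10^(10.6/10) = 11.48
  Stage 2: F_2 = 10^(7.55/10) = 5.689, G_2 = 10^(−5.75/10) = 0.2661
Friis cascade:
  F = 1.226 + (5.689 − 1)/11.48 = 1.634
NF = 10 log₁₀(1.634) = 2.13 dB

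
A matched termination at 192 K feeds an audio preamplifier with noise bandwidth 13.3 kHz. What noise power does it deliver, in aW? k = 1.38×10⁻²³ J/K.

P_n = kTB = 1.38×10⁻²³ × 192 × 1.33×10⁴ = 3.52×10⁻¹⁷ W = 35.2 aW

35.2 aW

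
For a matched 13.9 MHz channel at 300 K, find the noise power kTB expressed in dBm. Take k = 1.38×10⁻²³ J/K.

−102.4 dBm

P_n = kTB = 1.38×10⁻²³ × 300 × 1.39×10⁷ = 5.75×10⁻¹⁴ W
In dBm: 10 log₁₀(5.75×10⁻¹⁴ / 10⁻³) = −102.4 dBm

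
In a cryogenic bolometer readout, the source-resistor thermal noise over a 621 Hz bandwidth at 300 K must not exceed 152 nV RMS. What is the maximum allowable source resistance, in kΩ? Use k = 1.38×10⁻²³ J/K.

Johnson–Nyquist: V_n = √(4kTRB) ⇒ R = V_n² / (4kTB)
4kTB = 4 × 1.38×10⁻²³ × 300 × 6.21×10² = 1.03×10⁻¹⁷
R = (1.52×10⁻⁷)² / 1.03×10⁻¹⁷ = 2.25×10³ Ω = 2.25 kΩ

2.25 kΩ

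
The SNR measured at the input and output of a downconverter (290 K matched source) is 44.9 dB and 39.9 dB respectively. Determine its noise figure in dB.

5.0 dB

NF (dB) = SNR_in(dB) − SNR_out(dB) when the source is at T₀
NF = 44.9 − 39.9 = 5.0 dB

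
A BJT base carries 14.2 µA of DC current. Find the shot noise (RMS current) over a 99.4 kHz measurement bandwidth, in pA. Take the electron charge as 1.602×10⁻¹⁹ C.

I_n = √(2qI·B)
2qI·B = 2 × 1.602×10⁻¹⁹ × 1.42×10⁻⁵ × 9.94×10⁴ = 4.52×10⁻¹⁹ A²
I_n = √(4.52×10⁻¹⁹) = 6.72×10⁻¹⁰ A = 672 pA

672 pA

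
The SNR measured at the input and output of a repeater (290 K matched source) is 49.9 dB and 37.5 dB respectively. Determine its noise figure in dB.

12.4 dB

NF (dB) = SNR_in(dB) − SNR_out(dB) when the source is at T₀
NF = 49.9 − 37.5 = 12.4 dB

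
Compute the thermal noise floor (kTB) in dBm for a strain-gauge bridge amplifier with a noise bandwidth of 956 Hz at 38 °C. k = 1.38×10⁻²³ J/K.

T = 38 °C + 273.15 = 311.15 K
P_n = kTB = 1.38×10⁻²³ × 311.15 × 9.56×10² = 4.10×10⁻¹⁸ W
In dBm: 10 log₁₀(4.10×10⁻¹⁸ / 10⁻³) = −143.9 dBm

−143.9 dBm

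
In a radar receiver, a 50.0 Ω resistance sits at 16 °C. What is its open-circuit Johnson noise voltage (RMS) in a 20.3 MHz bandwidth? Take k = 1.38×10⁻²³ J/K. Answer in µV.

4.02 µV

T = 16 °C + 273.15 = 289.15 K
V_n = √(4kTRB)
4kTRB = 4 × 1.38×10⁻²³ × 289.15 × 5.00×10¹ × 2.03×10⁷ = 1.62×10⁻¹¹ V²
V_n = √(1.62×10⁻¹¹) = 4.02×10⁻⁶ V = 4.02 µV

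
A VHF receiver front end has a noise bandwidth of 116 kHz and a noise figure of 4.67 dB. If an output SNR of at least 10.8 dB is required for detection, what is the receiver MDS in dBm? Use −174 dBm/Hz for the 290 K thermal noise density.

Sensitivity = −174 + 10 log₁₀(B) + NF + SNR_min
= −174 + 50.64 + 4.67 + 10.8
= −107.89 dBm → −107.9 dBm

−107.9 dBm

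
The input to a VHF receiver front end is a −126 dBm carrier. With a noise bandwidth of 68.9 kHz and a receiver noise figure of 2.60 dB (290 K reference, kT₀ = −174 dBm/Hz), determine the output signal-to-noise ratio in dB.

Noise floor: N = −174 + 10 log₁₀(B) + NF
10 log₁₀(6.89×10⁴) = 48.38 dB
N = −174 + 48.38 + 2.60 = −123.02 dBm
SNR = P_sig − N = −126 − (−123.02) = −2.98 dB → −3.0 dB

−3.0 dB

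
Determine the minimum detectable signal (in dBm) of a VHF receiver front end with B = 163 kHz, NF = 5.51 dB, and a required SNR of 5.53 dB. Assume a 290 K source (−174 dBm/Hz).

−110.8 dBm

Sensitivity = −174 + 10 log₁₀(B) + NF + SNR_min
= −174 + 52.12 + 5.51 + 5.53
= −110.84 dBm → −110.8 dBm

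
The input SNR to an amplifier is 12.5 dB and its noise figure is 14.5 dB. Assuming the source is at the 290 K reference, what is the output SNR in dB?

−2.0 dB

By definition F = SNR_in/SNR_out, so in dB: SNR_out = SNR_in − NF
SNR_out = 12.5 − 14.5 = −2.0 dB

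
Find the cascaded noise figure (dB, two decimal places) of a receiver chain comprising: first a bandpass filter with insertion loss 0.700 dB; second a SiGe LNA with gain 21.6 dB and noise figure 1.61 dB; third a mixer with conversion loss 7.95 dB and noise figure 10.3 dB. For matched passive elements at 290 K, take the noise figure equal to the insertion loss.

Convert to linear (a loss of L dB is a gain of −L dB): F_i = 10^(NF_i/10), G_i = 10^(G_i,dB/10)
  Stage 1: F_1 = 10^(0.700/10) = 1.175, G_1 = 10^(−0.700/10) = 0.8511
  Stage 2: F_2 = 10^(1.61/10) = 1.449, G_2 = 10^(21.6/10) = 144.5
  Stage 3: F_3 = 10^(10.3/10) = 10.72, G_3 = 10^(−7.95/10) = 0.1603
Friis cascade:
  F = 1.175 + (1.449 − 1)/0.8511 + (10.72 − 1)/123.0 = 1.781
NF = 10 log₁₀(1.781) = 2.51 dB

2.51 dB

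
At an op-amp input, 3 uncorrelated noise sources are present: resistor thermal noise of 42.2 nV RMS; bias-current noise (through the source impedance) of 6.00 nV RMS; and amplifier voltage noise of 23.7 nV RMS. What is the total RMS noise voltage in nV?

48.8 nV

Uncorrelated sources add in power (mean-square): V_tot = √(ΣV_i²)
V_tot = √[(4.22×10⁻⁸)² + (6.00×10⁻⁹)² + (2.37×10⁻⁸)²] = 4.88×10⁻⁸ V = 48.8 nV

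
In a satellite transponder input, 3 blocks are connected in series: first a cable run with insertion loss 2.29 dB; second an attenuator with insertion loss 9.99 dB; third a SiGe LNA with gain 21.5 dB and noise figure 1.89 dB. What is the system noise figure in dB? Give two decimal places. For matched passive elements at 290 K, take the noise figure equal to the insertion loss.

14.17 dB

Convert to linear (a loss of L dB is a gain of −L dB): F_i = 10^(NF_i/10), G_i = 10^(G_i,dB/10)
  Stage 1: F_1 = 10^(2.29/10) = 1.694, G_1 = 10^(−2.29/10) = 0.5902
  Stage 2: F_2 = 10^(9.99/10) = 9.977, G_2 = 10^(−9.99/10) = 0.1002
  Stage 3: F_3 = 10^(1.89/10) = 1.545, G_3 = 10^(21.5/10) = 141.3
Friis cascade:
  F = 1.694 + (9.977 − 1)/0.5902 + (1.545 − 1)/0.05916 = 26.12
NF = 10 log₁₀(26.12) = 14.17 dB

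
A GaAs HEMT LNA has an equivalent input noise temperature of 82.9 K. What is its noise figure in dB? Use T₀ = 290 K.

F = 1 + T_e/T₀ = 1 + 82.9/290 = 1.28586
NF = 10 log₁₀(1.28586) = 1.09 dB

1.09 dB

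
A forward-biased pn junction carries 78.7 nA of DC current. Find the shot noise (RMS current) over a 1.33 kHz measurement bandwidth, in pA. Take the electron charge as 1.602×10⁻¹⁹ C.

I_n = √(2qI·B)
2qI·B = 2 × 1.602×10⁻¹⁹ × 7.87×10⁻⁸ × 1.33×10³ = 3.35×10⁻²³ A²
I_n = √(3.35×10⁻²³) = 5.79×10⁻¹² A = 5.79 pA

5.79 pA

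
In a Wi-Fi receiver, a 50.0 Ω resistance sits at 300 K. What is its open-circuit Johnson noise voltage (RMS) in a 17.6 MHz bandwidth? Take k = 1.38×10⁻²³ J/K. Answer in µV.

3.82 µV

V_n = √(4kTRB)
4kTRB = 4 × 1.38×10⁻²³ × 300 × 5.00×10¹ × 1.76×10⁷ = 1.46×10⁻¹¹ V²
V_n = √(1.46×10⁻¹¹) = 3.82×10⁻⁶ V = 3.82 µV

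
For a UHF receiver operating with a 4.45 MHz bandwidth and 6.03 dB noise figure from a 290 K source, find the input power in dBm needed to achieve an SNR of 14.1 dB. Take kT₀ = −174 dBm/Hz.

−87.4 dBm

Sensitivity = −174 + 10 log₁₀(B) + NF + SNR_min
= −174 + 66.48 + 6.03 + 14.1
= −87.39 dBm → −87.4 dBm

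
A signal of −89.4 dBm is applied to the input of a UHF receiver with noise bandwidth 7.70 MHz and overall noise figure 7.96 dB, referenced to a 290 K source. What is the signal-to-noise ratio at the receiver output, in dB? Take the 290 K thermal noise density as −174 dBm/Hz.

7.8 dB

Noise floor: N = −174 + 10 log₁₀(B) + NF
10 log₁₀(7.70×10⁶) = 68.86 dB
N = −174 + 68.86 + 7.96 = −97.18 dBm
SNR = P_sig − N = −89.4 − (−97.18) = 7.78 dB → 7.8 dB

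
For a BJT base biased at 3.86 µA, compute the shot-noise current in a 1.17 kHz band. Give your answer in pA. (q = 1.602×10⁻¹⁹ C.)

38.0 pA

I_n = √(2qI·B)
2qI·B = 2 × 1.602×10⁻¹⁹ × 3.86×10⁻⁶ × 1.17×10³ = 1.45×10⁻²¹ A²
I_n = √(1.45×10⁻²¹) = 3.80×10⁻¹¹ A = 38.0 pA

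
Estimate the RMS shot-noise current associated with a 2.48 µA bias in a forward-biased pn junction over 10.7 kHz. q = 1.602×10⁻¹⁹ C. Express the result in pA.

I_n = √(2qI·B)
2qI·B = 2 × 1.602×10⁻¹⁹ × 2.48×10⁻⁶ × 1.07×10⁴ = 8.50×10⁻²¹ A²
I_n = √(8.50×10⁻²¹) = 9.22×10⁻¹¹ A = 92.2 pA

92.2 pA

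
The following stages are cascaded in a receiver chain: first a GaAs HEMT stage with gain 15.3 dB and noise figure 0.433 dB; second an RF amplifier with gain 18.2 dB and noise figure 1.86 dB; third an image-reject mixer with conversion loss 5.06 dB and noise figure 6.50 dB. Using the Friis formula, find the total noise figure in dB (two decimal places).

Convert to linear (a loss of L dB is a gain of −L dB): F_i = 10^(NF_i/10), G_i = 10^(G_i,dB/10)
  Stage 1: F_1 = 10^(0.433/10) = 1.105, G_1 = 10^(15.3/10) = 33.88
  Stage 2: F_2 = 10^(1.86/10) = 1.535, G_2 = 10^(18.2/10) = 66.07
  Stage 3: F_3 = 10^(6.50/10) = 4.467, G_3 = 10^(−5.06/10) = 0.3119
Friis cascade:
  F = 1.105 + (1.535 − 1)/33.88 + (4.467 − 1)/2239 = 1.122
NF = 10 log₁₀(1.122) = 0.50 dB

0.50 dB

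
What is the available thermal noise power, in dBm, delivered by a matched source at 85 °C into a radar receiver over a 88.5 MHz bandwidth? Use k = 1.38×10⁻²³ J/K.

−93.6 dBm

T = 85 °C + 273.15 = 358.15 K
P_n = kTB = 1.38×10⁻²³ × 358.15 × 8.85×10⁷ = 4.37×10⁻¹³ W
In dBm: 10 log₁₀(4.37×10⁻¹³ / 10⁻³) = −93.6 dBm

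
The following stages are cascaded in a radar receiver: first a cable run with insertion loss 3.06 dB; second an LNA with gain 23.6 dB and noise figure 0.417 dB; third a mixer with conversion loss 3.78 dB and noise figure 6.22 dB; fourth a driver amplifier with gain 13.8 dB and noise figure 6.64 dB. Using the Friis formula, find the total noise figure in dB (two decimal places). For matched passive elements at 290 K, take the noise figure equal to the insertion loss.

Convert to linear (a loss of L dB is a gain of −L dB): F_i = 10^(NF_i/10), G_i = 10^(G_i,dB/10)
  Stage 1: F_1 = 10^(3.06/10) = 2.023, G_1 = 10^(−3.06/10) = 0.4943
  Stage 2: F_2 = 10^(0.417/10) = 1.101, G_2 = 10^(23.6/10) = 229.1
  Stage 3: F_3 = 10^(6.22/10) = 4.188, G_3 = 10^(−3.78/10) = 0.4188
  Stage 4: F_4 = 10^(6.64/10) = 4.613, G_4 = 10^(13.8/10) = 23.99
Friis cascade:
  F = 2.023 + (1.101 − 1)/0.4943 + (4.188 − 1)/113.2 + (4.613 − 1)/47.42 = 2.331
NF = 10 log₁₀(2.331) = 3.68 dB

3.68 dB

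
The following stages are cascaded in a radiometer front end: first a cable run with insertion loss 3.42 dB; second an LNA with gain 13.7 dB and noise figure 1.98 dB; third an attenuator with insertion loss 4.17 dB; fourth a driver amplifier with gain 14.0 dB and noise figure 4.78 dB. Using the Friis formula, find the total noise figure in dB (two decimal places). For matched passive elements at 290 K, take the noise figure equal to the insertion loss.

6.14 dB

Convert to linear (a loss of L dB is a gain of −L dB): F_i = 10^(NF_i/10), G_i = 10^(G_i,dB/10)
  Stage 1: F_1 = 10^(3.42/10) = 2.198, G_1 = 10^(−3.42/10) = 0.4550
  Stage 2: F_2 = 10^(1.98/10) = 1.578, G_2 = 10^(13.7/10) = 23.44
  Stage 3: F_3 = 10^(4.17/10) = 2.612, G_3 = 10^(−4.17/10) = 0.3828
  Stage 4: F_4 = 10^(4.78/10) = 3.006, G_4 = 10^(14.0/10) = 25.12
Friis cascade:
  F = 2.198 + (1.578 − 1)/0.4550 + (2.612 − 1)/10.67 + (3.006 − 1)/4.083 = 4.110
NF = 10 log₁₀(4.110) = 6.14 dB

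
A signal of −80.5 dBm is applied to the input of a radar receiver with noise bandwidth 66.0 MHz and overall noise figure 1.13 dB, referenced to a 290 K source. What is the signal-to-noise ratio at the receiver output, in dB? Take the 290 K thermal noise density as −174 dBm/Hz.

14.2 dB

Noise floor: N = −174 + 10 log₁₀(B) + NF
10 log₁₀(6.60×10⁷) = 78.2 dB
N = −174 + 78.2 + 1.13 = −94.67 dBm
SNR = P_sig − N = −80.5 − (−94.67) = 14.17 dB → 14.2 dB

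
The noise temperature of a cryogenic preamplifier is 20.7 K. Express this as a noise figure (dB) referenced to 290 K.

F = 1 + T_e/T₀ = 1 + 20.7/290 = 1.07138
NF = 10 log₁₀(1.07138) = 0.299 dB

0.299 dB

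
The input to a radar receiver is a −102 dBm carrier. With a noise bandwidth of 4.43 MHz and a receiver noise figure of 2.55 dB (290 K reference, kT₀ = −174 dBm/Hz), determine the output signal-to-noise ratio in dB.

3.0 dB

Noise floor: N = −174 + 10 log₁₀(B) + NF
10 log₁₀(4.43×10⁶) = 66.46 dB
N = −174 + 66.46 + 2.55 = −104.99 dBm
SNR = P_sig − N = −102 − (−104.99) = 2.99 dB → 3.0 dB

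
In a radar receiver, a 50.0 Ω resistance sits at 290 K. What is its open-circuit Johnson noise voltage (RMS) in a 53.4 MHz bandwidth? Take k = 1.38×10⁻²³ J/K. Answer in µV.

V_n = √(4kTRB)
4kTRB = 4 × 1.38×10⁻²³ × 290 × 5.00×10¹ × 5.34×10⁷ = 4.27×10⁻¹¹ V²
V_n = √(4.27×10⁻¹¹) = 6.54×10⁻⁶ V = 6.54 µV

6.54 µV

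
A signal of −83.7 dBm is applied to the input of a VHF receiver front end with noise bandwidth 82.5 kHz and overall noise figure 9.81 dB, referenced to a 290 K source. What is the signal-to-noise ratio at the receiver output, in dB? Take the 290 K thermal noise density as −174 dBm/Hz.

Noise floor: N = −174 + 10 log₁₀(B) + NF
10 log₁₀(8.25×10⁴) = 49.16 dB
N = −174 + 49.16 + 9.81 = −115.03 dBm
SNR = P_sig − N = −83.7 − (−115.03) = 31.33 dB → 31.3 dB

31.3 dB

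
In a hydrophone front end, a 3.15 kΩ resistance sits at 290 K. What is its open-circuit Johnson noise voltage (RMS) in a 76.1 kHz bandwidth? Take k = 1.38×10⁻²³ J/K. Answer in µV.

V_n = √(4kTRB)
4kTRB = 4 × 1.38×10⁻²³ × 290 × 3.15×10³ × 7.61×10⁴ = 3.84×10⁻¹² V²
V_n = √(3.84×10⁻¹²) = 1.96×10⁻⁶ V = 1.96 µV

1.96 µV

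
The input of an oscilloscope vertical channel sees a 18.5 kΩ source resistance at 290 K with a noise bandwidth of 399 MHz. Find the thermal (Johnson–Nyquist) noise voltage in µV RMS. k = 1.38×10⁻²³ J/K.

344 µV

V_n = √(4kTRB)
4kTRB = 4 × 1.38×10⁻²³ × 290 × 1.85×10⁴ × 3.99×10⁸ = 1.18×10⁻⁷ V²
V_n = √(1.18×10⁻⁷) = 3.44×10⁻⁴ V = 344 µV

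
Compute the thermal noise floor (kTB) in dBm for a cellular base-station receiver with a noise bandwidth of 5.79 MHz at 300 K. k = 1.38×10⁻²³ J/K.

P_n = kTB = 1.38×10⁻²³ × 300 × 5.79×10⁶ = 2.40×10⁻¹⁴ W
In dBm: 10 log₁₀(2.40×10⁻¹⁴ / 10⁻³) = −106.2 dBm

−106.2 dBm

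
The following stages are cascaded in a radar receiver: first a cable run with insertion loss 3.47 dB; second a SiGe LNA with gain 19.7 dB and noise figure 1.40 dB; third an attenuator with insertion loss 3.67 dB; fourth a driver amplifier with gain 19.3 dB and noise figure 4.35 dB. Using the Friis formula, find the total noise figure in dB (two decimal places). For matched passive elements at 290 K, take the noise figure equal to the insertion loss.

5.05 dB

Convert to linear (a loss of L dB is a gain of −L dB): F_i = 10^(NF_i/10), G_i = 10^(G_i,dB/10)
  Stage 1: F_1 = 10^(3.47/10) = 2.223, G_1 = 10^(−3.47/10) = 0.4498
  Stage 2: F_2 = 10^(1.40/10) = 1.380, G_2 = 10^(19.7/10) = 93.33
  Stage 3: F_3 = 10^(3.67/10) = 2.328, G_3 = 10^(−3.67/10) = 0.4295
  Stage 4: F_4 = 10^(4.35/10) = 2.723, G_4 = 10^(19.3/10) = 85.11
Friis cascade:
  F = 2.223 + (1.380 − 1)/0.4498 + (2.328 − 1)/41.98 + (2.723 − 1)/18.03 = 3.196
NF = 10 log₁₀(3.196) = 5.05 dB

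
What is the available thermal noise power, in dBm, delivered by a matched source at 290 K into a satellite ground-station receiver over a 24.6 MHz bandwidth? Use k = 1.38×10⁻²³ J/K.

−100.1 dBm

P_n = kTB = 1.38×10⁻²³ × 290 × 2.46×10⁷ = 9.84×10⁻¹⁴ W
In dBm: 10 log₁₀(9.84×10⁻¹⁴ / 10⁻³) = −100.1 dBm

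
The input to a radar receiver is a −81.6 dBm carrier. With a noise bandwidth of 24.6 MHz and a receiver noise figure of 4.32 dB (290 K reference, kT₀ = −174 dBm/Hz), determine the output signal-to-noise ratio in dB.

Noise floor: N = −174 + 10 log₁₀(B) + NF
10 log₁₀(2.46×10⁷) = 73.91 dB
N = −174 + 73.91 + 4.32 = −95.77 dBm
SNR = P_sig − N = −81.6 − (−95.77) = 14.17 dB → 14.2 dB

14.2 dB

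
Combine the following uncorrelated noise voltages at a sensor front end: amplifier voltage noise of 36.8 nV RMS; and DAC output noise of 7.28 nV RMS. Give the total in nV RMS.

Uncorrelated sources add in power (mean-square): V_tot = √(ΣV_i²)
V_tot = √[(3.68×10⁻⁸)² + (7.28×10⁻⁹)²] = 3.75×10⁻⁸ V = 37.5 nV

37.5 nV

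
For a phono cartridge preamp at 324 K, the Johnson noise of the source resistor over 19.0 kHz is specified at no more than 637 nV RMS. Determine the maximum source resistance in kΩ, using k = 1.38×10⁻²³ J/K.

Johnson–Nyquist: V_n = √(4kTRB) ⇒ R = V_n² / (4kTB)
4kTB = 4 × 1.38×10⁻²³ × 324 × 1.90×10⁴ = 3.40×10⁻¹⁶
R = (6.37×10⁻⁷)² / 3.40×10⁻¹⁶ = 1.19×10³ Ω = 1.19 kΩ

1.19 kΩ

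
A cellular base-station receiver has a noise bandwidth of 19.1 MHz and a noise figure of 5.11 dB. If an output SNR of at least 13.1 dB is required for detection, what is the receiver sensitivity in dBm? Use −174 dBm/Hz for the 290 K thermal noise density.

−83.0 dBm

Sensitivity = −174 + 10 log₁₀(B) + NF + SNR_min
= −174 + 72.81 + 5.11 + 13.1
= −82.98 dBm → −83.0 dBm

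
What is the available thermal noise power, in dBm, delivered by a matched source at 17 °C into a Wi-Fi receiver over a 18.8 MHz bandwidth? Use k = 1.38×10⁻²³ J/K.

T = 17 °C + 273.15 = 290.15 K
P_n = kTB = 1.38×10⁻²³ × 290.15 × 1.88×10⁷ = 7.53×10⁻¹⁴ W
In dBm: 10 log₁₀(7.53×10⁻¹⁴ / 10⁻³) = −101.2 dBm

−101.2 dBm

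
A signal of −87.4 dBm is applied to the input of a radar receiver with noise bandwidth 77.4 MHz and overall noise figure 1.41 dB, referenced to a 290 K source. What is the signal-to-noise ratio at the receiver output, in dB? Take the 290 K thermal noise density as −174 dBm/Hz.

Noise floor: N = −174 + 10 log₁₀(B) + NF
10 log₁₀(7.74×10⁷) = 78.89 dB
N = −174 + 78.89 + 1.41 = −93.70 dBm
SNR = P_sig − N = −87.4 − (−93.70) = 6.30 dB → 6.3 dB

6.3 dB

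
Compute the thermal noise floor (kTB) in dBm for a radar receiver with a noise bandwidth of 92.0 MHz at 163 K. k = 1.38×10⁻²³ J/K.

P_n = kTB = 1.38×10⁻²³ × 163 × 9.20×10⁷ = 2.07×10⁻¹³ W
In dBm: 10 log₁₀(2.07×10⁻¹³ / 10⁻³) = −96.8 dBm

−96.8 dBm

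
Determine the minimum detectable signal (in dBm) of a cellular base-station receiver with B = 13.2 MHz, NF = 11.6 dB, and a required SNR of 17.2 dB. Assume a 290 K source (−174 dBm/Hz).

−74.0 dBm

Sensitivity = −174 + 10 log₁₀(B) + NF + SNR_min
= −174 + 71.21 + 11.6 + 17.2
= −73.99 dBm → −74.0 dBm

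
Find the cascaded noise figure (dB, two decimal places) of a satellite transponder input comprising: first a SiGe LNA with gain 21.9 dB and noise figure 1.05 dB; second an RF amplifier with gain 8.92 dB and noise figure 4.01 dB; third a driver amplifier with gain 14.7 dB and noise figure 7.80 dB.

1.10 dB

Convert to linear (a loss of L dB is a gain of −L dB): F_i = 10^(NF_i/10), G_i = 10^(G_i,dB/10)
  Stage 1: F_1 = 10^(1.05/10) = 1.274, G_1 = 10^(21.9/10) = 154.9
  Stage 2: F_2 = 10^(4.01/10) = 2.518, G_2 = 10^(8.92/10) = 7.798
  Stage 3: F_3 = 10^(7.80/10) = 6.026, G_3 = 10^(14.7/10) = 29.51
Friis cascade:
  F = 1.274 + (2.518 − 1)/154.9 + (6.026 − 1)/1208 = 1.287
NF = 10 log₁₀(1.287) = 1.10 dB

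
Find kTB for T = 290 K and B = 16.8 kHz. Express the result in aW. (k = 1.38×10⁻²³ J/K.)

67.2 aW

P_n = kTB = 1.38×10⁻²³ × 290 × 1.68×10⁴ = 6.72×10⁻¹⁷ W = 67.2 aW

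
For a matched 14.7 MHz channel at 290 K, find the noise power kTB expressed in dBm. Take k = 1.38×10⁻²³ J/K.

−102.3 dBm

P_n = kTB = 1.38×10⁻²³ × 290 × 1.47×10⁷ = 5.88×10⁻¹⁴ W
In dBm: 10 log₁₀(5.88×10⁻¹⁴ / 10⁻³) = −102.3 dBm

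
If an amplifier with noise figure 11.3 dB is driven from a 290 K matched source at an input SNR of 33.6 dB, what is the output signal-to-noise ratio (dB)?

By definition F = SNR_in/SNR_out, so in dB: SNR_out = SNR_in − NF
SNR_out = 33.6 − 11.3 = 22.3 dB

22.3 dB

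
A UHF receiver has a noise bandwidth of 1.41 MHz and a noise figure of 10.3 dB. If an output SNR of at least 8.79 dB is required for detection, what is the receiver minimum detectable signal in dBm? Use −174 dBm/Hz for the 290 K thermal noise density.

−93.4 dBm

Sensitivity = −174 + 10 log₁₀(B) + NF + SNR_min
= −174 + 61.49 + 10.3 + 8.79
= −93.42 dBm → −93.4 dBm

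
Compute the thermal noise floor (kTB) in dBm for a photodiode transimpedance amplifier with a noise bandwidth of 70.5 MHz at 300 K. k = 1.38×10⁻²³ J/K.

−95.3 dBm

P_n = kTB = 1.38×10⁻²³ × 300 × 7.05×10⁷ = 2.92×10⁻¹³ W
In dBm: 10 log₁₀(2.92×10⁻¹³ / 10⁻³) = −95.3 dBm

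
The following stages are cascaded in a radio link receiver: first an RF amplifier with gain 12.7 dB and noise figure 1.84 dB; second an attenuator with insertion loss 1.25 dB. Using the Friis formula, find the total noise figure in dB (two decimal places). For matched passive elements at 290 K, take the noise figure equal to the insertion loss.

Convert to linear (a loss of L dB is a gain of −L dB): F_i = 10^(NF_i/10), G_i = 10^(G_i,dB/10)
  Stage 1: F_1 = 10^(1.84/10) = 1.528, G_1 = 10^(12.7/10) = 18.62
  Stage 2: F_2 = 10^(1.25/10) = 1.334, G_2 = 10^(−1.25/10) = 0.7499
Friis cascade:
  F = 1.528 + (1.334 − 1)/18.62 = 1.545
NF = 10 log₁₀(1.545) = 1.89 dB

1.89 dB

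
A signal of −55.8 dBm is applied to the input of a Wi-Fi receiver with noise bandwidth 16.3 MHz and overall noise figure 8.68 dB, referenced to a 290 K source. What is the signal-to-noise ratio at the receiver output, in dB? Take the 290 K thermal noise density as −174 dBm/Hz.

Noise floor: N = −174 + 10 log₁₀(B) + NF
10 log₁₀(1.63×10⁷) = 72.12 dB
N = −174 + 72.12 + 8.68 = −93.20 dBm
SNR = P_sig − N = −55.8 − (−93.20) = 37.40 dB → 37.4 dB

37.4 dB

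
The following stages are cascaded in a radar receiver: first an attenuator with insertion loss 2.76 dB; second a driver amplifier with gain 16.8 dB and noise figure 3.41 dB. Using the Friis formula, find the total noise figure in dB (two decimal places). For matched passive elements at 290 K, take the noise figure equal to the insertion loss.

Convert to linear (a loss of L dB is a gain of −L dB): F_i = 10^(NF_i/10), G_i = 10^(G_i,dB/10)
  Stage 1: F_1 = 10^(2.76/10) = 1.888, G_1 = 10^(−2.76/10) = 0.5297
  Stage 2: F_2 = 10^(3.41/10) = 2.193, G_2 = 10^(16.8/10) = 47.86
Friis cascade:
  F = 1.888 + (2.193 − 1)/0.5297 = 4.140
NF = 10 log₁₀(4.140) = 6.17 dB

6.17 dB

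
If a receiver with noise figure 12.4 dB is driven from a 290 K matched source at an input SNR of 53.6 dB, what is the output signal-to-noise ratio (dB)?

41.2 dB

By definition F = SNR_in/SNR_out, so in dB: SNR_out = SNR_in − NF
SNR_out = 53.6 − 12.4 = 41.2 dB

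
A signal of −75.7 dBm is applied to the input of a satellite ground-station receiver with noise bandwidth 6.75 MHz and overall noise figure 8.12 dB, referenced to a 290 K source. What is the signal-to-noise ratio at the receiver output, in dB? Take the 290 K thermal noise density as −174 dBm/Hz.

21.9 dB

Noise floor: N = −174 + 10 log₁₀(B) + NF
10 log₁₀(6.75×10⁶) = 68.29 dB
N = −174 + 68.29 + 8.12 = −97.59 dBm
SNR = P_sig − N = −75.7 − (−97.59) = 21.89 dB → 21.9 dB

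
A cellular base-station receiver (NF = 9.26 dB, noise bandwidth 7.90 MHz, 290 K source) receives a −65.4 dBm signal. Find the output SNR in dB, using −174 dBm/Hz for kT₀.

Noise floor: N = −174 + 10 log₁₀(B) + NF
10 log₁₀(7.90×10⁶) = 68.98 dB
N = −174 + 68.98 + 9.26 = −95.76 dBm
SNR = P_sig − N = −65.4 − (−95.76) = 30.36 dB → 30.4 dB

30.4 dB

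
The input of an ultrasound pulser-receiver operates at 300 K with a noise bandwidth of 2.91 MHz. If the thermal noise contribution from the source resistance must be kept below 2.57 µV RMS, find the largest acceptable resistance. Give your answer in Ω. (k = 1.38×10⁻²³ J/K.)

137 Ω

Johnson–Nyquist: V_n = √(4kTRB) ⇒ R = V_n² / (4kTB)
4kTB = 4 × 1.38×10⁻²³ × 300 × 2.91×10⁶ = 4.82×10⁻¹⁴
R = (2.57×10⁻⁶)² / 4.82×10⁻¹⁴ = 1.37×10² Ω = 137 Ω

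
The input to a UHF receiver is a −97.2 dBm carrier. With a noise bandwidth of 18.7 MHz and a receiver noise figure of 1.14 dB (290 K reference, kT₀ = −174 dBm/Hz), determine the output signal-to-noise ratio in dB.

Noise floor: N = −174 + 10 log₁₀(B) + NF
10 log₁₀(1.87×10⁷) = 72.72 dB
N = −174 + 72.72 + 1.14 = −100.14 dBm
SNR = P_sig − N = −97.2 − (−100.14) = 2.94 dB → 2.9 dB

2.9 dB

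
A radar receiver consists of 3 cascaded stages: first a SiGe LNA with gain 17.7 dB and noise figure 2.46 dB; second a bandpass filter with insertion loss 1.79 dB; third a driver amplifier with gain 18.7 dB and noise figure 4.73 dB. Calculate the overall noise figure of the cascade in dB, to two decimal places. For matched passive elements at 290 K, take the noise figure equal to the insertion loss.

Convert to linear (a loss of L dB is a gain of −L dB): F_i = 10^(NF_i/10), G_i = 10^(G_i,dB/10)
  Stage 1: F_1 = 10^(2.46/10) = 1.762, G_1 = 10^(17.7/10) = 58.88
  Stage 2: F_2 = 10^(1.79/10) = 1.510, G_2 = 10^(−1.79/10) = 0.6622
  Stage 3: F_3 = 10^(4.73/10) = 2.972, G_3 = 10^(18.7/10) = 74.13
Friis cascade:
  F = 1.762 + (1.510 − 1)/58.88 + (2.972 − 1)/38.99 = 1.821
NF = 10 log₁₀(1.821) = 2.60 dB

2.60 dB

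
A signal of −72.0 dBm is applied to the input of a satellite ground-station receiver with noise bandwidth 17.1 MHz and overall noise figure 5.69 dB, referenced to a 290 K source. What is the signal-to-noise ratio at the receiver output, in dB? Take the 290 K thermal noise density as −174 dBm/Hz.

24.0 dB

Noise floor: N = −174 + 10 log₁₀(B) + NF
10 log₁₀(1.71×10⁷) = 72.33 dB
N = −174 + 72.33 + 5.69 = −95.98 dBm
SNR = P_sig − N = −72.0 − (−95.98) = 23.98 dB → 24.0 dB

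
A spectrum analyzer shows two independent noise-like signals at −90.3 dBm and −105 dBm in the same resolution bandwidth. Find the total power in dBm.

−90.2 dBm

Convert to linear, add, convert back:
P₁ = 9.33×10⁻¹³ W, P₂ = 3.16×10⁻¹⁴ W
P_tot = 9.65×10⁻¹³ W → 10 log₁₀(P_tot / 10⁻³) = −90.2 dBm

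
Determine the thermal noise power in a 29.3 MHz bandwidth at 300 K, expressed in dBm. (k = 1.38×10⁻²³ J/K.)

−99.2 dBm

P_n = kTB = 1.38×10⁻²³ × 300 × 2.93×10⁷ = 1.21×10⁻¹³ W
In dBm: 10 log₁₀(1.21×10⁻¹³ / 10⁻³) = −99.2 dBm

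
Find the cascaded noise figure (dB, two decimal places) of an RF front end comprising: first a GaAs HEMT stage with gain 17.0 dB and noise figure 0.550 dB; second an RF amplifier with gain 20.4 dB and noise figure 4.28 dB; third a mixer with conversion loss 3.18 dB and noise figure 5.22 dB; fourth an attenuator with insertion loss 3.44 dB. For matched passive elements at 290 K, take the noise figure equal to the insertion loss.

Convert to linear (a loss of L dB is a gain of −L dB): F_i = 10^(NF_i/10), G_i = 10^(G_i,dB/10)
  Stage 1: F_1 = 10^(0.550/10) = 1.135, G_1 = 10^(17.0/10) = 50.12
  Stage 2: F_2 = 10^(4.28/10) = 2.679, G_2 = 10^(20.4/10) = 109.6
  Stage 3: F_3 = 10^(5.22/10) = 3.327, G_3 = 10^(−3.18/10) = 0.4808
  Stage 4: F_4 = 10^(3.44/10) = 2.208, G_4 = 10^(−3.44/10) = 0.4529
Friis cascade:
  F = 1.135 + (2.679 − 1)/50.12 + (3.327 − 1)/5495 + (2.208 − 1)/2642 = 1.169
NF = 10 log₁₀(1.169) = 0.68 dB

0.68 dB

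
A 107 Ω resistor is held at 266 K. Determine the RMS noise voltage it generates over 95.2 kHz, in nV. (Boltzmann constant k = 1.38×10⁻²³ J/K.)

V_n = √(4kTRB)
4kTRB = 4 × 1.38×10⁻²³ × 266 × 1.07×10² × 9.52×10⁴ = 1.50×10⁻¹³ V²
V_n = √(1.50×10⁻¹³) = 3.87×10⁻⁷ V = 387 nV

387 nV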